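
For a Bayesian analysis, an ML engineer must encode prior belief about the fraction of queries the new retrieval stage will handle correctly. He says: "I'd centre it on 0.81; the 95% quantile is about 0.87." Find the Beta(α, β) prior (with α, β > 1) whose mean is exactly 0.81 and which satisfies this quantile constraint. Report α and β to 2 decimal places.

α ≈ 82.53, β ≈ 19.36

With mean 0.81 fixed, write α = 0.81s, β = 0.19s where s = α+β.
Need P(θ < 0.87) = 0.95 under Beta(0.81s, 0.19s). Normal approximation: (q−m)/√(m(1−m)/s) ≈ z_{0.95} = 1.64, so s ≈ 0.81·0.19·(1.64)²/(0.87−0.81)² = 115.7.
At s = 115.7: P(θ<0.87) ≈ 0.961. Adjusting to match 0.95 gives s ≈ 101.89.
So α = 0.81·101.89 ≈ 82.53, β = 0.19·101.89 ≈ 19.36.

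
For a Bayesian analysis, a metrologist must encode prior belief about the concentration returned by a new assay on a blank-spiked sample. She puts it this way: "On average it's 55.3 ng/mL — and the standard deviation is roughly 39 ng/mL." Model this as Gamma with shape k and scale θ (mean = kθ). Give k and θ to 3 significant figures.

For Gamma(k, scale θ): mean = kθ, variance = kθ², so CV = 1/√k.
CV = SD/mean = 39/55.3 = 0.7052, hence k = 1/CV² = 2.01.
Then θ = mean/k = 55.3/2.01 = 27.5.

k ≈ 2.01, θ ≈ 27.5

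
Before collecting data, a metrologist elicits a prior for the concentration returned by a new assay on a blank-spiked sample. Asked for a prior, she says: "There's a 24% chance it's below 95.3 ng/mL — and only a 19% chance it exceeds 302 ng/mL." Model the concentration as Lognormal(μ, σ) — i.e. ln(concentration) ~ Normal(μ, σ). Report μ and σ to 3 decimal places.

μ ≈ 5.071, σ ≈ 0.728

If T ~ Lognormal(μ,σ) then ln T ~ Normal(μ,σ), so the p-quantile of ln T is μ + z_p·σ.
ln(95.3) = 4.557 and ln(302) = 5.71; z_{0.24} = -0.7063, z_{0.81} = 0.8779.
σ = (5.71 − 4.557)/(0.8779 − (-0.7063)) = 0.728.
μ = 4.557 − (-0.7063)·0.728 = 5.071.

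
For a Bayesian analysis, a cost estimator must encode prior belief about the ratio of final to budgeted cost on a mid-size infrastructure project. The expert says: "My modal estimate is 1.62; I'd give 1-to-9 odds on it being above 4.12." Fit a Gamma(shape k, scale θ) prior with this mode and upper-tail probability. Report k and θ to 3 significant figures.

k ≈ 3.2, θ ≈ 0.735

Gamma(k,θ) with k>1 has mode (k−1)θ, so θ = 1.62/(k−1).
Need P(X < 4.12) = 0.9 with θ tied to k this way. Start at k = 2, θ = 1.62: P(X<4.12) ≈ 0.721.
Too low — raise k to concentrate. Iterating converges to k ≈ 3.2.
Then θ = 1.62/(3.2−1) ≈ 0.735.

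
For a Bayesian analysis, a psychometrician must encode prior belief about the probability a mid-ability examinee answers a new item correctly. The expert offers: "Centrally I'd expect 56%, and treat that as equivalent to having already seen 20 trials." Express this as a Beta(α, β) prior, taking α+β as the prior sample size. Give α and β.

Under the effective-sample-size interpretation, Beta(α, β) has prior mean α/(α+β) and prior sample size α+β.
So α+β = 20 and α/(α+β) = 0.56, giving α = 0.56·20 = 11.2 and β = 20 − 11.2 = 8.8.

α = 11.2, β = 8.8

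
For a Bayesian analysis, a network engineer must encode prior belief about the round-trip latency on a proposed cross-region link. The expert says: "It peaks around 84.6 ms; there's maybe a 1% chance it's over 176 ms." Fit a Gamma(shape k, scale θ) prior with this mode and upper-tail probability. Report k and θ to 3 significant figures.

k ≈ 10.1, θ ≈ 9.31

Gamma(k,θ) with k>1 has mode (k−1)θ, so θ = 84.6/(k−1).
Need P(X < 176) = 0.99 with θ tied to k this way. Start at k = 2, θ = 84.6: P(X<176) ≈ 0.615.
Too low — raise k to concentrate. Iterating converges to k ≈ 10.1.
Then θ = 84.6/(10.1−1) ≈ 9.31.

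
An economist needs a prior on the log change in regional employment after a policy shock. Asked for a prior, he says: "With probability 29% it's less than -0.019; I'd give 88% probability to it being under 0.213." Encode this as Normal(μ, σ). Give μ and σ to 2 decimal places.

μ = 0.06, σ = 0.13

The p-quantile of Normal(μ,σ) is μ + z_p·σ, with z_{0.29} = -0.5534 and z_{0.88} = 1.175.
Eliminate σ: μ = (z₂·x₁ − z₁·x₂)/(z₂ − z₁) = (1.175·-0.019 − (-0.5534)·0.213)/1.728 = 0.06.
Then σ = (x₂ − x₁)/(z₂ − z₁) = (0.213 − -0.019)/1.728 = 0.13.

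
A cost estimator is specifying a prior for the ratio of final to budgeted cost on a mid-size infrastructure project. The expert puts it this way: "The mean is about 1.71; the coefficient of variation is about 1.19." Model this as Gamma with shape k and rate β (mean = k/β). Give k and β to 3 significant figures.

For Gamma(k, rate β): mean = k/β, variance = k/β², so CV = 1/√k.
CV = 1.19, hence k = 1/CV² = 0.706.
Then β = k/mean = 0.706/1.71 = 0.413.

k ≈ 0.706, β ≈ 0.413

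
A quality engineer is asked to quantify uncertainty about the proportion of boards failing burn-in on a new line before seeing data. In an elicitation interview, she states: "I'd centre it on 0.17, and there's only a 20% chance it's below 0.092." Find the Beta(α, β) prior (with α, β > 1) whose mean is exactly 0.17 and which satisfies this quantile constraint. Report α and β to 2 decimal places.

α ≈ 2.87, β ≈ 14.03

With mean 0.17 fixed, write α = 0.17s, β = 0.83s where s = α+β.
Need P(θ < 0.092) = 0.2 under Beta(0.17s, 0.83s). Normal approximation: (q−m)/√(m(1−m)/s) ≈ z_{0.2} = -0.842, so s ≈ 0.17·0.83·(-0.842)²/(0.092−0.17)² = 16.4.
At s = 16.4: P(θ<0.092) ≈ 0.205. Adjusting to match 0.2 gives s ≈ 16.90.
So α = 0.17·16.90 ≈ 2.87, β = 0.83·16.90 ≈ 14.03.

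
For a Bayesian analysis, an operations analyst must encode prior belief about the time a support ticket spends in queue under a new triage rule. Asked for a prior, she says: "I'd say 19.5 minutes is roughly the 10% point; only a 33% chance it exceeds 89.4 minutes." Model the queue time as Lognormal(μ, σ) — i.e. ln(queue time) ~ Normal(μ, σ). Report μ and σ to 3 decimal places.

If T ~ Lognormal(μ,σ) then ln T ~ Normal(μ,σ), so the p-quantile of ln T is μ + z_p·σ.
ln(19.5) = 2.97 and ln(89.4) = 4.493; z_{0.1} = -1.282, z_{0.67} = 0.4399.
σ = (4.493 − 2.97)/(0.4399 − (-1.282)) = 0.885.
μ = 2.97 − (-1.282)·0.885 = 4.104.

μ ≈ 4.104, σ ≈ 0.885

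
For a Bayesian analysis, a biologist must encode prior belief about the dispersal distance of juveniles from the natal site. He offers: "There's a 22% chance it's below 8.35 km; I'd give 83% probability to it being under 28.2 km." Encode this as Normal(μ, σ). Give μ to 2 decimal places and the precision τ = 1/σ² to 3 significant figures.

For Normal(μ,σ), the p-quantile is μ + z_p·σ. Here z_{0.22} = -0.7722, z_{0.83} = 0.9542.
So 8.35 = μ − 0.7722σ and 28.2 = μ + 0.9542σ.
Subtracting: σ = (28.2 − 8.35)/(0.9542 − (-0.7722)) = 11.50.
Then μ = 8.35 − (-0.7722)·11.50 = 17.23.
Precision τ = 1/σ² = 1/11.5² = 0.00756.

μ = 17.23, τ = 0.00756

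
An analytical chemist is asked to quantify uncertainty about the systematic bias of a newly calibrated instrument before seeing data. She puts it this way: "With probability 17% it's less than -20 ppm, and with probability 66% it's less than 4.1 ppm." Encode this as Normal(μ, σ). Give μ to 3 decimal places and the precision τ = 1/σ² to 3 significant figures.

For Normal(μ,σ), the p-quantile is μ + z_p·σ. Here z_{0.17} = -0.9542, z_{0.66} = 0.4125.
So -20 = μ − 0.9542σ and 4.1 = μ + 0.4125σ.
Subtracting: σ = (4.1 − -20)/(0.4125 − (-0.9542)) = 17.635.
Then μ = -20 − (-0.9542)·17.635 = -3.174.
Precision τ = 1/σ² = 1/17.63² = 0.00322.

μ = -3.174, τ = 0.00322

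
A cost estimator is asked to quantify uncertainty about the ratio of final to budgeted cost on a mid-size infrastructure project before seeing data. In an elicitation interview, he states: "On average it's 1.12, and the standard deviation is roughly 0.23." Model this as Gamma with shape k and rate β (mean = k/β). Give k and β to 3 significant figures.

k ≈ 23.7, β ≈ 21.2

For Gamma(k, rate β): mean = k/β, variance = k/β², so CV = 1/√k.
CV = SD/mean = 0.23/1.12 = 0.2054, hence k = 1/CV² = 23.7.
Then β = k/mean = 23.7/1.12 = 21.2.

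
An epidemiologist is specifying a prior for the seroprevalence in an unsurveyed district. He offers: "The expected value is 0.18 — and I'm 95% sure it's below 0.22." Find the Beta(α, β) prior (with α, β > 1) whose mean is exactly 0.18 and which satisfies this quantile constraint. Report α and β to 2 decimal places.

α ≈ 47.89, β ≈ 218.18

With mean 0.18 fixed, write α = 0.18s, β = 0.82s where s = α+β.
Need P(θ < 0.22) = 0.95 under Beta(0.18s, 0.82s). Normal approximation: (q−m)/√(m(1−m)/s) ≈ z_{0.95} = 1.64, so s ≈ 0.18·0.82·(1.64)²/(0.22−0.18)² = 249.6.
At s = 249.6: P(θ<0.22) ≈ 0.945. Adjusting to match 0.95 gives s ≈ 266.08.
So α = 0.18·266.08 ≈ 47.89, β = 0.82·266.08 ≈ 218.18.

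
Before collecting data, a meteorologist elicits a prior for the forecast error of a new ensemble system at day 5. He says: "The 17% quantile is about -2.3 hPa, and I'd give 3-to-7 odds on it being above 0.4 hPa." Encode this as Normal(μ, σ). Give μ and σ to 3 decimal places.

For Normal(μ,σ), the p-quantile is μ + z_p·σ. Here z_{0.17} = -0.9542, z_{0.7} = 0.5244.
So -2.3 = μ − 0.9542σ and 0.4 = μ + 0.5244σ.
Subtracting: σ = (0.4 − -2.3)/(0.5244 − (-0.9542)) = 1.826.
Then μ = -2.3 − (-0.9542)·1.826 = -0.558.

μ = -0.558, σ = 1.826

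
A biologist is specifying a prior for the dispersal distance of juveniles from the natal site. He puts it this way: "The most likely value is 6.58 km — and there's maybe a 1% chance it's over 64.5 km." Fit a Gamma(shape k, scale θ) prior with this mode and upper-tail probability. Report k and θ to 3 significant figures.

k ≈ 1.6, θ ≈ 11

Gamma(k,θ) with k>1 has mode (k−1)θ, so θ = 6.58/(k−1).
Need P(X < 64.5) = 0.99 with θ tied to k this way. Start at k = 2, θ = 6.58: P(X<64.5) ≈ 0.999.
Too high — lower k to spread out. Iterating converges to k ≈ 1.6.
Then θ = 6.58/(1.6−1) ≈ 11.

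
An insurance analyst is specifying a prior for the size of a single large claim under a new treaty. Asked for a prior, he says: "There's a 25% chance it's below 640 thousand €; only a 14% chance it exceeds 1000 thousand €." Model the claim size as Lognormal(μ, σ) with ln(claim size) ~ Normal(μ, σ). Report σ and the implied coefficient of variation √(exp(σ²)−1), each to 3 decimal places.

If T ~ Lognormal(μ,σ) then ln T ~ Normal(μ,σ), so the p-quantile of ln T is μ + z_p·σ.
ln(640) = 6.461 and ln(1000) = 6.908; z_{0.25} = -0.6745, z_{0.86} = 1.08.
σ = (6.908 − 6.461)/(1.08 − (-0.6745)) = 0.254.
μ = 6.461 − (-0.6745)·0.254 = 6.633.
CV = √(exp(σ²)−1) = √(exp(0.0647)−1) = 0.258.

σ ≈ 0.254, CV ≈ 0.258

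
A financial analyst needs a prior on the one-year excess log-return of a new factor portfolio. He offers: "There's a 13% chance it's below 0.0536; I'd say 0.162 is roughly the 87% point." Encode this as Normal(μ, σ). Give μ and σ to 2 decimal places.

μ = 0.11, σ = 0.05

The p-quantile of Normal(μ,σ) is μ + z_p·σ, with z_{0.13} = -1.126 and z_{0.87} = 1.126.
Eliminate σ: μ = (z₂·x₁ − z₁·x₂)/(z₂ − z₁) = (1.126·0.0536 − (-1.126)·0.162)/2.253 = 0.11.
Then σ = (x₂ − x₁)/(z₂ − z₁) = (0.162 − 0.0536)/2.253 = 0.05.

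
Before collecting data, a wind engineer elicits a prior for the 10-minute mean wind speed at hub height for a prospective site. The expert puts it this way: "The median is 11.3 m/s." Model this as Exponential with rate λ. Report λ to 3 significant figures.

λ ≈ 0.0613

Exponential median = ln 2 / λ, so λ = ln 2 / 11.3 = 0.0613.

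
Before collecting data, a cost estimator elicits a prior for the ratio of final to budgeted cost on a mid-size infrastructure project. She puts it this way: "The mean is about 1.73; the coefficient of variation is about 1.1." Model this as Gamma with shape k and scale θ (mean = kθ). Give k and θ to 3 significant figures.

k ≈ 0.826, θ ≈ 2.09

For Gamma(k, scale θ): mean = kθ, variance = kθ², so CV = 1/√k.
CV = 1.1, hence k = 1/CV² = 0.826.
Then θ = mean/k = 1.73/0.826 = 2.09.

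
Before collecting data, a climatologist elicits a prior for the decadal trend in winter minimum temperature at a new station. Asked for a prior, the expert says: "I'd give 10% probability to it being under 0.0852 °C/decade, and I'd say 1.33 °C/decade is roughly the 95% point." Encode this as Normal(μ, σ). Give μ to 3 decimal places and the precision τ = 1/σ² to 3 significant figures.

For Normal(μ,σ), the p-quantile is μ + z_p·σ. Here z_{0.1} = -1.282, z_{0.95} = 1.645.
So 0.0852 = μ − 1.282σ and 1.33 = μ + 1.645σ.
Subtracting: σ = (1.33 − 0.0852)/(1.645 − (-1.282)) = 0.425.
Then μ = 0.0852 − (-1.282)·0.425 = 0.630.
Precision τ = 1/σ² = 1/0.4254² = 5.53.

μ = 0.630, τ = 5.53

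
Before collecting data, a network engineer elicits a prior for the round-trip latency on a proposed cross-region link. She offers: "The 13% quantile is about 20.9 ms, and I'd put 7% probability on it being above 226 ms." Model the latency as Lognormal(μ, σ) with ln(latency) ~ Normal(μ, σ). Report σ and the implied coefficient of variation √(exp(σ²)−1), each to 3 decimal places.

σ ≈ 0.915, CV ≈ 1.144

If T ~ Lognormal(μ,σ) then ln T ~ Normal(μ,σ), so the p-quantile of ln T is μ + z_p·σ.
ln(20.9) = 3.04 and ln(226) = 5.421; z_{0.13} = -1.126, z_{0.93} = 1.476.
σ = (5.421 − 3.04)/(1.476 − (-1.126)) = 0.915.
μ = 3.04 − (-1.126)·0.915 = 4.070.
CV = √(exp(σ²)−1) = √(exp(0.8371)−1) = 1.144.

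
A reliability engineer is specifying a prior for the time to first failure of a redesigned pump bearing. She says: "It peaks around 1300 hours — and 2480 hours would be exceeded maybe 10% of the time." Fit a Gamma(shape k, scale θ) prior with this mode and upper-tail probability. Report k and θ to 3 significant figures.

Gamma(k,θ) with k>1 has mode (k−1)θ, so θ = 1300/(k−1).
Need P(X < 2480) = 0.9 with θ tied to k this way. Start at k = 2, θ = 1300: P(X<2480) ≈ 0.568.
Too low — raise k to concentrate. Iterating converges to k ≈ 5.58.
Then θ = 1300/(5.58−1) ≈ 284.

k ≈ 5.58, θ ≈ 284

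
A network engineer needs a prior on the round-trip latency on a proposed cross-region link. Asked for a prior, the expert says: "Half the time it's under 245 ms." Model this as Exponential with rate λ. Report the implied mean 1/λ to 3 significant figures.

mean ≈ 353 ms

Exponential median = ln 2 / λ, so λ = ln 2 / 245.0 = 0.00283.
Mean = 1/λ = 353 ms.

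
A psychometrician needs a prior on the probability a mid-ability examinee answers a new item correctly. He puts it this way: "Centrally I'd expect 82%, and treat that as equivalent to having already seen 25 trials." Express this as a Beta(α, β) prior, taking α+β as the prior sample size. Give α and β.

Under the effective-sample-size interpretation, Beta(α, β) has prior mean α/(α+β) and prior sample size α+β.
So α+β = 25 and α/(α+β) = 0.82, giving α = 0.82·25 = 20.5 and β = 25 − 20.5 = 4.5.

α = 20.5, β = 4.5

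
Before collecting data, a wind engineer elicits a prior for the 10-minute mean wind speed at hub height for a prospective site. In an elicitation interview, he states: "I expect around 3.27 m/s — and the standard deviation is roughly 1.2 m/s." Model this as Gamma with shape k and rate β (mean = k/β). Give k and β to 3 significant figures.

k ≈ 7.43, β ≈ 2.27

For Gamma(k, rate β): mean = k/β, variance = k/β², so CV = 1/√k.
CV = SD/mean = 1.2/3.27 = 0.367, hence k = 1/CV² = 7.43.
Then β = k/mean = 7.43/3.27 = 2.27.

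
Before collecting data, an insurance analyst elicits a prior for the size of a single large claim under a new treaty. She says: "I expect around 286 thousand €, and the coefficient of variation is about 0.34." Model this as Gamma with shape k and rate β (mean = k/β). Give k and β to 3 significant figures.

k ≈ 8.65, β ≈ 0.0302

For Gamma(k, rate β): mean = k/β, variance = k/β², so CV = 1/√k.
CV = 0.34, hence k = 1/CV² = 8.65.
Then β = k/mean = 8.65/286 = 0.0302.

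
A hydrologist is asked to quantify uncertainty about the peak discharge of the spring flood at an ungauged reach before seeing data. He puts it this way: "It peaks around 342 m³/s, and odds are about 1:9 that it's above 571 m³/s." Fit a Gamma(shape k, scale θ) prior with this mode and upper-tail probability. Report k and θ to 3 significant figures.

k ≈ 8.19, θ ≈ 47.6

Gamma(k,θ) with k>1 has mode (k−1)θ, so θ = 342/(k−1).
Need P(X < 571) = 0.9 with θ tied to k this way. Start at k = 2, θ = 342: P(X<571) ≈ 0.497.
Too low — raise k to concentrate. Iterating converges to k ≈ 8.19.
Then θ = 342/(8.19−1) ≈ 47.6.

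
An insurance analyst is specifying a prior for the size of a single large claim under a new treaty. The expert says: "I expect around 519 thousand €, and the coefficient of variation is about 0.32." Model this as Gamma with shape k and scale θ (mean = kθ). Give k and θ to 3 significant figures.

k ≈ 9.77, θ ≈ 53.1

For Gamma(k, scale θ): mean = kθ, variance = kθ², so CV = 1/√k.
CV = 0.32, hence k = 1/CV² = 9.77.
Then θ = mean/k = 519/9.77 = 53.1.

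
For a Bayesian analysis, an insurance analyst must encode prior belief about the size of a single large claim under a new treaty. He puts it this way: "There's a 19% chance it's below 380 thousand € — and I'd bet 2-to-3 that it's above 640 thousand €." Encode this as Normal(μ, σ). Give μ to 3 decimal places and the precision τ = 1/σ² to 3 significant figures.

For Normal(μ,σ), the p-quantile is μ + z_p·σ. Here z_{0.19} = -0.8779, z_{0.6} = 0.2533.
So 380 = μ − 0.8779σ and 640 = μ + 0.2533σ.
Subtracting: σ = (640 − 380)/(0.2533 − (-0.8779)) = 229.836.
Then μ = 380 − (-0.8779)·229.836 = 581.772.
Precision τ = 1/σ² = 1/229.8² = 1.89e-05.

μ = 581.772, τ = 1.89e-05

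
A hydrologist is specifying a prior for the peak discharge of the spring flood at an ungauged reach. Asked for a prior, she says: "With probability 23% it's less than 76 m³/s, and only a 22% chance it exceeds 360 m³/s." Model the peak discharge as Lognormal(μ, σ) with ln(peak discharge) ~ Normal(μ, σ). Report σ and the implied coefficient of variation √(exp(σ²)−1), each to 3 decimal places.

σ ≈ 1.029, CV ≈ 1.373

If T ~ Lognormal(μ,σ) then ln T ~ Normal(μ,σ), so the p-quantile of ln T is μ + z_p·σ.
ln(76) = 4.331 and ln(360) = 5.886; z_{0.23} = -0.7388, z_{0.78} = 0.7722.
σ = (5.886 − 4.331)/(0.7722 − (-0.7388)) = 1.029.
μ = 4.331 − (-0.7388)·1.029 = 5.091.
CV = √(exp(σ²)−1) = √(exp(1.0595)−1) = 1.373.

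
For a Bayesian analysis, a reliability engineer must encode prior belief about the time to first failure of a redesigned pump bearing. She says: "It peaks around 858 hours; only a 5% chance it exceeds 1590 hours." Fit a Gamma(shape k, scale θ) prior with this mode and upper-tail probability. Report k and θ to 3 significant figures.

k ≈ 8.31, θ ≈ 117

Gamma(k,θ) with k>1 has mode (k−1)θ, so θ = 858/(k−1).
Need P(X < 1590) = 0.95 with θ tied to k this way. Start at k = 2, θ = 858: P(X<1590) ≈ 0.553.
Too low — raise k to concentrate. Iterating converges to k ≈ 8.31.
Then θ = 858/(8.31−1) ≈ 117.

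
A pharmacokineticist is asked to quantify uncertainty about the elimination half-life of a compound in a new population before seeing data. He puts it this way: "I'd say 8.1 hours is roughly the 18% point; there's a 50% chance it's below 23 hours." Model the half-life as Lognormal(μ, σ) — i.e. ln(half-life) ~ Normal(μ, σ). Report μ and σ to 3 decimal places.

μ ≈ 3.135, σ ≈ 1.140

If T ~ Lognormal(μ,σ) then ln T ~ Normal(μ,σ), so the p-quantile of ln T is μ + z_p·σ.
ln(8.1) = 2.092 and ln(23) = 3.135; z_{0.18} = -0.9154, z_{0.5} = 0.
σ = (3.135 − 2.092)/(0 − (-0.9154)) = 1.140.
μ = 2.092 − (-0.9154)·1.140 = 3.135.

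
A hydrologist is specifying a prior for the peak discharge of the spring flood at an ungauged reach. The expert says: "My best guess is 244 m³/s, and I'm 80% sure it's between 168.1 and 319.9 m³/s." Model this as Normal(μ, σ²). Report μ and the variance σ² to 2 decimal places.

μ = 244.00, σ² = 3507.61

A symmetric 80% interval runs μ ± z·σ with z = 1.282.
Half-width = 75.9, so σ = 75.9/1.282 = 59.225 and σ² = 3507.61.
μ is the stated best guess, 244.00.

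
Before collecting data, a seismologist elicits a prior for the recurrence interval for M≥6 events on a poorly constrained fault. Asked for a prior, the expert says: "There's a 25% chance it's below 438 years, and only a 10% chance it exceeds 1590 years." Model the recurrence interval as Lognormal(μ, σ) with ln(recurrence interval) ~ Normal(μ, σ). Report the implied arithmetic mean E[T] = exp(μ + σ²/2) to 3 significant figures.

If T ~ Lognormal(μ,σ) then ln T ~ Normal(μ,σ), so the p-quantile of ln T is μ + z_p·σ.
ln(438) = 6.082 and ln(1590) = 7.371; z_{0.25} = -0.6745, z_{0.9} = 1.282.
σ = (7.371 − 6.082)/(1.282 − (-0.6745)) = 0.659.
μ = 6.082 − (-0.6745)·0.659 = 6.527.
E[T] = exp(μ + σ²/2) = exp(6.527 + 0.2172) = 849 years.

E[T] ≈ 849 years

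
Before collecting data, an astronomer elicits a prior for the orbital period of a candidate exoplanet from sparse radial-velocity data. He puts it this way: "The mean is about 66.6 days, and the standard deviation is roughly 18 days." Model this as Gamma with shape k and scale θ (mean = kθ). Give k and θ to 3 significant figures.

k ≈ 13.7, θ ≈ 4.86

For Gamma(k, scale θ): mean = kθ, variance = kθ², so CV = 1/√k.
CV = SD/mean = 18/66.6 = 0.2703, hence k = 1/CV² = 13.7.
Then θ = mean/k = 66.6/13.7 = 4.86.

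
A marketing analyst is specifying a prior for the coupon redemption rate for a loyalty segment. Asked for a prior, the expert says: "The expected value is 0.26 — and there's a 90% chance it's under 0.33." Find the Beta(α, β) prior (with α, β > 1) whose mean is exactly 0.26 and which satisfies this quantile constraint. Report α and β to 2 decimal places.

α ≈ 17.37, β ≈ 49.43

With mean 0.26 fixed, write α = 0.26s, β = 0.74s where s = α+β.
Need P(θ < 0.33) = 0.9 under Beta(0.26s, 0.74s). Normal approximation: (q−m)/√(m(1−m)/s) ≈ z_{0.9} = 1.28, so s ≈ 0.26·0.74·(1.28)²/(0.33−0.26)² = 64.5.
At s = 64.5: P(θ<0.33) ≈ 0.896. Adjusting to match 0.9 gives s ≈ 66.80.
So α = 0.26·66.80 ≈ 17.37, β = 0.74·66.80 ≈ 49.43.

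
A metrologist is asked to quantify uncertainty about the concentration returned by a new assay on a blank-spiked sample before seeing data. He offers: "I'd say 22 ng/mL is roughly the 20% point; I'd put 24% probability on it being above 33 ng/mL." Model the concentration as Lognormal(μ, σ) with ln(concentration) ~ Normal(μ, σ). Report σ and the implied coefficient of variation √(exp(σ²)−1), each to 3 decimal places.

σ ≈ 0.262, CV ≈ 0.266

If T ~ Lognormal(μ,σ) then ln T ~ Normal(μ,σ), so the p-quantile of ln T is μ + z_p·σ.
ln(22) = 3.091 and ln(33) = 3.497; z_{0.2} = -0.8416, z_{0.76} = 0.7063.
σ = (3.497 − 3.091)/(0.7063 − (-0.8416)) = 0.262.
μ = 3.091 − (-0.8416)·0.262 = 3.311.
CV = √(exp(σ²)−1) = √(exp(0.0686)−1) = 0.266.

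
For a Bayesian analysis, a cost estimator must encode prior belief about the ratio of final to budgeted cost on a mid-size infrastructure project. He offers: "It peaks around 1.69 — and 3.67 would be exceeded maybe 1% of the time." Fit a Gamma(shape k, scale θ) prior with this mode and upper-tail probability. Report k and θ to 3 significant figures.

k ≈ 9.04, θ ≈ 0.21

Gamma(k,θ) with k>1 has mode (k−1)θ, so θ = 1.69/(k−1).
Need P(X < 3.67) = 0.99 with θ tied to k this way. Start at k = 2, θ = 1.69: P(X<3.67) ≈ 0.638.
Too low — raise k to concentrate. Iterating converges to k ≈ 9.04.
Then θ = 1.69/(9.04−1) ≈ 0.21.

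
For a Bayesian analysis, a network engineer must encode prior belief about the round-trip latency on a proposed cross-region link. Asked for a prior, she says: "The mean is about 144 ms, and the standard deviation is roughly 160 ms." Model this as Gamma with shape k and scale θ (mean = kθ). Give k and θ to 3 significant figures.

k ≈ 0.81, θ ≈ 178

For Gamma(k, scale θ): mean = kθ, variance = kθ², so CV = 1/√k.
CV = SD/mean = 160/144 = 1.111, hence k = 1/CV² = 0.81.
Then θ = mean/k = 144/0.81 = 178.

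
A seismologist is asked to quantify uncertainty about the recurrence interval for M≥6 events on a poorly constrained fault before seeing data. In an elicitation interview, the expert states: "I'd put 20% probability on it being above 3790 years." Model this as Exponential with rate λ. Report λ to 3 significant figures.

P(T > 3790.0) = e^(−λ·3790.0) = 0.2, so λ = −ln(0.2)/3790.0 = 0.000425.

λ ≈ 0.000425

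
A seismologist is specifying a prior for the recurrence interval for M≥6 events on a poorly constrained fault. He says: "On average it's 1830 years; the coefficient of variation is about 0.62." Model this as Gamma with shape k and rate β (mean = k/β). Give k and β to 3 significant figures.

For Gamma(k, rate β): mean = k/β, variance = k/β², so CV = 1/√k.
CV = 0.62, hence k = 1/CV² = 2.6.
Then β = k/mean = 2.6/1830 = 0.00142.

k ≈ 2.6, β ≈ 0.00142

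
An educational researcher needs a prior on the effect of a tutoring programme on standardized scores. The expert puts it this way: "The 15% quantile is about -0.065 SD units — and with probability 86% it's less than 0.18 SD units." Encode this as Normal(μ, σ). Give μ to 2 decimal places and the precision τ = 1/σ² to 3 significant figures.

μ = 0.05, τ = 74.6

For Normal(μ,σ), the p-quantile is μ + z_p·σ. Here z_{0.15} = -1.036, z_{0.86} = 1.08.
So -0.065 = μ − 1.036σ and 0.18 = μ + 1.08σ.
Subtracting: σ = (0.18 − -0.065)/(1.08 − (-1.036)) = 0.12.
Then μ = -0.065 − (-1.036)·0.12 = 0.05.
Precision τ = 1/σ² = 1/0.1157² = 74.6.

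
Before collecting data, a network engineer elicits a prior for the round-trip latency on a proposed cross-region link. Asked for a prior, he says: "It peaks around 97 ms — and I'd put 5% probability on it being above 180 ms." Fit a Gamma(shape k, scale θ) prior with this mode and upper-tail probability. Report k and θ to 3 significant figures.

k ≈ 8.28, θ ≈ 13.3

Gamma(k,θ) with k>1 has mode (k−1)θ, so θ = 97/(k−1).
Need P(X < 180) = 0.95 with θ tied to k this way. Start at k = 2, θ = 97: P(X<180) ≈ 0.554.
Too low — raise k to concentrate. Iterating converges to k ≈ 8.28.
Then θ = 97/(8.28−1) ≈ 13.3.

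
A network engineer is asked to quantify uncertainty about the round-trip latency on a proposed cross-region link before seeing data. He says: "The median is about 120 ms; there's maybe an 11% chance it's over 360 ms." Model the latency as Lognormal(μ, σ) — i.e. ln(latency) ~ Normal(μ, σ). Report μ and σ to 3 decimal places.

If T ~ Lognormal(μ,σ) then ln T ~ Normal(μ,σ), so the p-quantile of ln T is μ + z_p·σ.
ln(120) = 4.787 and ln(360) = 5.886; z_{0.5} = 0, z_{0.89} = 1.227.
σ = (5.886 − 4.787)/(1.227 − (0)) = 0.896.
μ = 4.787 − (0)·0.896 = 4.787.

μ ≈ 4.787, σ ≈ 0.896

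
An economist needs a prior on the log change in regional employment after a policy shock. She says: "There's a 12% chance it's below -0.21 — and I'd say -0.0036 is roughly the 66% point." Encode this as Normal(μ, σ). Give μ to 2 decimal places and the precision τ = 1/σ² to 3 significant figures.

For Normal(μ,σ), the p-quantile is μ + z_p·σ. Here z_{0.12} = -1.175, z_{0.66} = 0.4125.
So -0.21 = μ − 1.175σ and -0.0036 = μ + 0.4125σ.
Subtracting: σ = (-0.0036 − -0.21)/(0.4125 − (-1.175)) = 0.13.
Then μ = -0.21 − (-1.175)·0.13 = -0.06.
Precision τ = 1/σ² = 1/0.13² = 59.2.

μ = -0.06, τ = 59.2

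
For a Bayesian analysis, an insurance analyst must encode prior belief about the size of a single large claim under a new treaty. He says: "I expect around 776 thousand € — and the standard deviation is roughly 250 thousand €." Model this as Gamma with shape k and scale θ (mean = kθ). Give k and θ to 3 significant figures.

For Gamma(k, scale θ): mean = kθ, variance = kθ², so CV = 1/√k.
CV = SD/mean = 250/776 = 0.3222, hence k = 1/CV² = 9.63.
Then θ = mean/k = 776/9.63 = 80.5.

k ≈ 9.63, θ ≈ 80.5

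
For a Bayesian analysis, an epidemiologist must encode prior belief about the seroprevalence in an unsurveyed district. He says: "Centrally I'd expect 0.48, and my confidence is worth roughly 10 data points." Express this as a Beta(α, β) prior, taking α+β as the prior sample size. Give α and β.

Under the effective-sample-size interpretation, Beta(α, β) has prior mean α/(α+β) and prior sample size α+β.
So α+β = 10 and α/(α+β) = 0.48, giving α = 0.48·10 = 4.8 and β = 10 − 4.8 = 5.2.

α = 4.8, β = 5.2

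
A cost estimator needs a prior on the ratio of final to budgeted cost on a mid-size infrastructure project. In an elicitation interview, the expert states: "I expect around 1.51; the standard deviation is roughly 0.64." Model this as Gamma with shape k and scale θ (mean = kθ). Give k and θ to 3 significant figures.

For Gamma(k, scale θ): mean = kθ, variance = kθ², so CV = 1/√k.
CV = SD/mean = 0.64/1.51 = 0.4238, hence k = 1/CV² = 5.57.
Then θ = mean/k = 1.51/5.57 = 0.271.

k ≈ 5.57, θ ≈ 0.271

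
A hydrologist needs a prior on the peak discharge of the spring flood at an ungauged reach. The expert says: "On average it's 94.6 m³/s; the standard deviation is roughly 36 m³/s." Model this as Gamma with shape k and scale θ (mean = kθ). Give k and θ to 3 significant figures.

For Gamma(k, scale θ): mean = kθ, variance = kθ², so CV = 1/√k.
CV = SD/mean = 36/94.6 = 0.3805, hence k = 1/CV² = 6.91.
Then θ = mean/k = 94.6/6.91 = 13.7.

k ≈ 6.91, θ ≈ 13.7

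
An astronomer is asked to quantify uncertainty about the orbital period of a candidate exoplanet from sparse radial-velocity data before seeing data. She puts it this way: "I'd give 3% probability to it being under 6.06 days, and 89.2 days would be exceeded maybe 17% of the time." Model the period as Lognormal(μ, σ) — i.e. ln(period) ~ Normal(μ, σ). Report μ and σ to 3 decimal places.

If T ~ Lognormal(μ,σ) then ln T ~ Normal(μ,σ), so the p-quantile of ln T is μ + z_p·σ.
ln(6.06) = 1.802 and ln(89.2) = 4.491; z_{0.03} = -1.881, z_{0.83} = 0.9542.
σ = (4.491 − 1.802)/(0.9542 − (-1.881)) = 0.949.
μ = 1.802 − (-1.881)·0.949 = 3.586.

μ ≈ 3.586, σ ≈ 0.949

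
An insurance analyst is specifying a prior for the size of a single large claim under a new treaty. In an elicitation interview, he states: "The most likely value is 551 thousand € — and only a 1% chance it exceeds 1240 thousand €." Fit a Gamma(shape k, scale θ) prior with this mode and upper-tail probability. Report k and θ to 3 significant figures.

Gamma(k,θ) with k>1 has mode (k−1)θ, so θ = 551/(k−1).
Need P(X < 1240) = 0.99 with θ tied to k this way. Start at k = 2, θ = 551: P(X<1240) ≈ 0.658.
Too low — raise k to concentrate. Iterating converges to k ≈ 8.29.
Then θ = 551/(8.29−1) ≈ 75.5.

k ≈ 8.29, θ ≈ 75.5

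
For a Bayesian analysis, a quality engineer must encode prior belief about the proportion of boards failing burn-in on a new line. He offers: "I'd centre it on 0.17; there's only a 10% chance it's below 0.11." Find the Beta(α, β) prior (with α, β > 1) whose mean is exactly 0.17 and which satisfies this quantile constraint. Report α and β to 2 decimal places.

α ≈ 9.87, β ≈ 48.20

With mean 0.17 fixed, write α = 0.17s, β = 0.83s where s = α+β.
Need P(θ < 0.11) = 0.1 under Beta(0.17s, 0.83s). Normal approximation: (q−m)/√(m(1−m)/s) ≈ z_{0.1} = -1.28, so s ≈ 0.17·0.83·(-1.28)²/(0.11−0.17)² = 64.4.
At s = 64.4: P(θ<0.11) ≈ 0.087. Adjusting to match 0.1 gives s ≈ 58.07.
So α = 0.17·58.07 ≈ 9.87, β = 0.83·58.07 ≈ 48.20.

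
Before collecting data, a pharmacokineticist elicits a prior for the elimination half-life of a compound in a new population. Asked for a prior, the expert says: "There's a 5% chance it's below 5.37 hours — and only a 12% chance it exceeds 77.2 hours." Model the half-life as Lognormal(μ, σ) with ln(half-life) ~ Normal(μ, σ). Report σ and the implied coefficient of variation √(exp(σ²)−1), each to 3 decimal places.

σ ≈ 0.945, CV ≈ 1.202

If T ~ Lognormal(μ,σ) then ln T ~ Normal(μ,σ), so the p-quantile of ln T is μ + z_p·σ.
ln(5.37) = 1.681 and ln(77.2) = 4.346; z_{0.05} = -1.645, z_{0.88} = 1.175.
σ = (4.346 − 1.681)/(1.175 − (-1.645)) = 0.945.
μ = 1.681 − (-1.645)·0.945 = 3.236.
CV = √(exp(σ²)−1) = √(exp(0.8936)−1) = 1.202.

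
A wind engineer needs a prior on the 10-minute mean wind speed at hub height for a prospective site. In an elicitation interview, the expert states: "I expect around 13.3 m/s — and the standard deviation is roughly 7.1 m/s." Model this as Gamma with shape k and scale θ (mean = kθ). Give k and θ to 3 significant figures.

k ≈ 3.51, θ ≈ 3.79

For Gamma(k, scale θ): mean = kθ, variance = kθ², so CV = 1/√k.
CV = SD/mean = 7.1/13.3 = 0.5338, hence k = 1/CV² = 3.51.
Then θ = mean/k = 13.3/3.51 = 3.79.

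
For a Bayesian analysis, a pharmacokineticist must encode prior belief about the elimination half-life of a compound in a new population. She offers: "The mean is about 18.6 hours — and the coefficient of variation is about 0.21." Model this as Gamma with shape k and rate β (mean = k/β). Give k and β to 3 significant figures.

For Gamma(k, rate β): mean = k/β, variance = k/β², so CV = 1/√k.
CV = 0.21, hence k = 1/CV² = 22.7.
Then β = k/mean = 22.7/18.6 = 1.22.

k ≈ 22.7, β ≈ 1.22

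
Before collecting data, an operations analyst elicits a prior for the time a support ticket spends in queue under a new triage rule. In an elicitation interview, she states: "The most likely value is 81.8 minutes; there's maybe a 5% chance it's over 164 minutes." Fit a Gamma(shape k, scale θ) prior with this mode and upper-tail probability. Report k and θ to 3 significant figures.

k ≈ 6.73, θ ≈ 14.3

Gamma(k,θ) with k>1 has mode (k−1)θ, so θ = 81.8/(k−1).
Need P(X < 164) = 0.95 with θ tied to k this way. Start at k = 2, θ = 81.8: P(X<164) ≈ 0.595.
Too low — raise k to concentrate. Iterating converges to k ≈ 6.73.
Then θ = 81.8/(6.73−1) ≈ 14.3.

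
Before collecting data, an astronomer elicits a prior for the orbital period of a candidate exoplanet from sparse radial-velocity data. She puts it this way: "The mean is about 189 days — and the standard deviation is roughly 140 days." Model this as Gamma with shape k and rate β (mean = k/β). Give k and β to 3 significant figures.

k ≈ 1.82, β ≈ 0.00964

For Gamma(k, rate β): mean = k/β, variance = k/β², so CV = 1/√k.
CV = SD/mean = 140/189 = 0.7407, hence k = 1/CV² = 1.82.
Then β = k/mean = 1.82/189 = 0.00964.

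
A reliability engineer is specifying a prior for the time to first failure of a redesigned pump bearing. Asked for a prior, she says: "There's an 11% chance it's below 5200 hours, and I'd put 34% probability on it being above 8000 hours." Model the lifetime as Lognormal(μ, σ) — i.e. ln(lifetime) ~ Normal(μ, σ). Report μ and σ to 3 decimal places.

If T ~ Lognormal(μ,σ) then ln T ~ Normal(μ,σ), so the p-quantile of ln T is μ + z_p·σ.
ln(5200) = 8.556 and ln(8000) = 8.987; z_{0.11} = -1.227, z_{0.66} = 0.4125.
σ = (8.987 − 8.556)/(0.4125 − (-1.227)) = 0.263.
μ = 8.556 − (-1.227)·0.263 = 8.879.

μ ≈ 8.879, σ ≈ 0.263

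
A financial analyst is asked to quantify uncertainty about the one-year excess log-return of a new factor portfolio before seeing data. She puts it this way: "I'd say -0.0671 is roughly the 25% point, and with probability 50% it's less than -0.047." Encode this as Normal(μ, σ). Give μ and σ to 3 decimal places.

μ = -0.047, σ = 0.030

For Normal(μ,σ), the p-quantile is μ + z_p·σ. Here z_{0.25} = -0.6745, z_{0.5} = 0.
So -0.0671 = μ − 0.6745σ and -0.047 = μ + 0σ.
Subtracting: σ = (-0.047 − -0.0671)/(0 − (-0.6745)) = 0.030.
Then μ = -0.0671 − (-0.6745)·0.030 = -0.047.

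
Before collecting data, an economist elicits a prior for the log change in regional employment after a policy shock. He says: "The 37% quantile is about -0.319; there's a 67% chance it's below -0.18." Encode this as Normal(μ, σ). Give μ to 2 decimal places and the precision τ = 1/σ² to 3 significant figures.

μ = -0.26, τ = 30.8

The p-quantile of Normal(μ,σ) is μ + z_p·σ, with z_{0.37} = -0.3319 and z_{0.67} = 0.4399.
Eliminate σ: μ = (z₂·x₁ − z₁·x₂)/(z₂ − z₁) = (0.4399·-0.319 − (-0.3319)·-0.18)/0.7718 = -0.26.
Then σ = (x₂ − x₁)/(z₂ − z₁) = (-0.18 − -0.319)/0.7718 = 0.18.
Precision τ = 1/σ² = 1/0.1801² = 30.8.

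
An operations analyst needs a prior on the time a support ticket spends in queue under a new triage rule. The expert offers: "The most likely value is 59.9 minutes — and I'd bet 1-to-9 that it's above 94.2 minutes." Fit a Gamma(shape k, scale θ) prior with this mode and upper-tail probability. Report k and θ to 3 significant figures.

Gamma(k,θ) with k>1 has mode (k−1)θ, so θ = 59.9/(k−1).
Need P(X < 94.2) = 0.9 with θ tied to k this way. Start at k = 2, θ = 59.9: P(X<94.2) ≈ 0.466.
Too low — raise k to concentrate. Iterating converges to k ≈ 10.1.
Then θ = 59.9/(10.1−1) ≈ 6.55.

k ≈ 10.1, θ ≈ 6.55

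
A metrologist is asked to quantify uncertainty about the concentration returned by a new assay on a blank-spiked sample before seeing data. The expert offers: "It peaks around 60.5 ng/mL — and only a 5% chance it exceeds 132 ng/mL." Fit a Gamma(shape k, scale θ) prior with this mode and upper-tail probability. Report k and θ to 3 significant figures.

k ≈ 5.52, θ ≈ 13.4

Gamma(k,θ) with k>1 has mode (k−1)θ, so θ = 60.5/(k−1).
Need P(X < 132) = 0.95 with θ tied to k this way. Start at k = 2, θ = 60.5: P(X<132) ≈ 0.641.
Too low — raise k to concentrate. Iterating converges to k ≈ 5.52.
Then θ = 60.5/(5.52−1) ≈ 13.4.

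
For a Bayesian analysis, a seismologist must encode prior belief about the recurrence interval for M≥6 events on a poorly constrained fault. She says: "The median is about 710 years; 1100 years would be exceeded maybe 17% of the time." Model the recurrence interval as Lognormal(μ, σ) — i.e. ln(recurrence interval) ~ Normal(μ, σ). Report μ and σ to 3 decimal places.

If T ~ Lognormal(μ,σ) then ln T ~ Normal(μ,σ), so the p-quantile of ln T is μ + z_p·σ.
ln(710) = 6.565 and ln(1100) = 7.003; z_{0.5} = 0, z_{0.83} = 0.9542.
σ = (7.003 − 6.565)/(0.9542 − (0)) = 0.459.
μ = 6.565 − (0)·0.459 = 6.565.

μ ≈ 6.565, σ ≈ 0.459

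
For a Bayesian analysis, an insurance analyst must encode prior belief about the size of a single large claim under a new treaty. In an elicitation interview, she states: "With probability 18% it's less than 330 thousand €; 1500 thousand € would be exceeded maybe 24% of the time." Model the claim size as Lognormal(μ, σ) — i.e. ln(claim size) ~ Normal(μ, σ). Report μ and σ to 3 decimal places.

If T ~ Lognormal(μ,σ) then ln T ~ Normal(μ,σ), so the p-quantile of ln T is μ + z_p·σ.
ln(330) = 5.799 and ln(1500) = 7.313; z_{0.18} = -0.9154, z_{0.76} = 0.7063.
σ = (7.313 − 5.799)/(0.7063 − (-0.9154)) = 0.934.
μ = 5.799 − (-0.9154)·0.934 = 6.654.

μ ≈ 6.654, σ ≈ 0.934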